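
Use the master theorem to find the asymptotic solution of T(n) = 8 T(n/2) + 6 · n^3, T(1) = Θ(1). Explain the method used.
T(n) = Θ(n^3 log n)

log_2 8 = 3, and f(n) = 6 · n^3 = Θ(n^(log_2 8)). This is Case 2 of the master theorem: T(n) = Θ(f(n) · log n) = Θ(n^3 log n).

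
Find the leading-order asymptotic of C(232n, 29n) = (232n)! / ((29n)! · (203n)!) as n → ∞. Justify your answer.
C(232n, 29n) ~ (16777216/823543)^(29n) · sqrt(4/(7π·29n))

Write N = 29n. Apply Stirling to each factorial:
  (8N)! ~ sqrt(2π·8N) · (8N/e)^(8N),
  N! ~ sqrt(2π N) · (N/e)^N,
  (7N)! ~ sqrt(2π·7N) · (7N/e)^(7N).
The exponential factors combine to (8N)^(8N) / (N^N · (7N)^(7N)) = 8^(8N)/7^(7N) = (8^8/7^7)^N = (16777216/823543)^N.
The square-root prefactors combine to sqrt(2π·8N) / (sqrt(2π N)·sqrt(2π·7N)) = sqrt(8 / (2π·7·N)) = sqrt(4/(7π·29n)).
Substituting N = 29n: C(232n, 29n) ~ (16777216/823543)^(29n) · sqrt(4/(7π·29n)).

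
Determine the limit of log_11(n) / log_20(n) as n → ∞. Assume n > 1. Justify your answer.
lim = ln(20) / ln(11) = log_11(20)

Change of base: log_11(n) = ln n / ln 11 and log_20(n) = ln n / ln 20. The ratio is (ln n / ln 11) · (ln 20 / ln n) = ln 20 / ln 11, a constant independent of n. So the limit is ln 20 / ln 11 = log_11(20).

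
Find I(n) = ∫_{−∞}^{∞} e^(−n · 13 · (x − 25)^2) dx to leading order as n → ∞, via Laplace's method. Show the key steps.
I(n) = sqrt(π/(13n))

Here φ(x) = 13 · (x − 25)^2 has its unique minimum at x* = 25 with φ(x*) = 0 and φ''(x*) = 26. Laplace's method gives
  I(n) ~ e^(−n φ(x*)) · sqrt(2π / (n · φ''(x*))) = sqrt(2π / (26n)) = sqrt(π/(13n)).
This is exact: substituting u = (x − 25)·sqrt(13n) gives I(n) = (1/sqrt(13n)) ∫_{−∞}^{∞} e^(−u^2) du = sqrt(π/(13n)).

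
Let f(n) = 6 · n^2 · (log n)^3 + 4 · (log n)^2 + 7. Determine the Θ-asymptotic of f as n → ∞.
f(n) ∈ Θ(n^2 · (log n)^3)

Compare the terms by growth order. For large n, n^a · (log n)^b dominates n^a' · (log n)^b' iff a > a', or (a = a' and b > b'). Ranking the 3 terms shows the dominant one is 6 · n^2 · (log n)^3. Hence f(n) ∈ Θ(n^2 · (log n)^3).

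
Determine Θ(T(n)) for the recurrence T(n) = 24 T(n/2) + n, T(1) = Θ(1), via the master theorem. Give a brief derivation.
T(n) = Θ(n^(log_2 24))

Master theorem: compare f(n) = n to n^(log_2 24) where log_2 24 ≈ 4.585. Since 1 < log_2 24, we have f(n) = O(n^(log_2 24 − ε)) for some ε > 0 — Case 1. Hence T(n) = Θ(n^(log_2 24)).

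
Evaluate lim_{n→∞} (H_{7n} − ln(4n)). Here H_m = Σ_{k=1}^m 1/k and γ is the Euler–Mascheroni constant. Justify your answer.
lim = ln(7/4) + γ

By Euler-Maclaurin, H_m = ln m + γ + O(1/m). So
  H_{7n} − ln(4n) = ln(7n) + γ − ln(4n) + O(1/n)
                       = ln(7/4) + γ + O(1/n).
Hence the limit is ln(7/4) + γ.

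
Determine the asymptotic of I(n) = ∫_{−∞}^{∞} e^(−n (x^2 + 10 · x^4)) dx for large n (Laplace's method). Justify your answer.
I(n) ~ sqrt(π/n)

φ(x) = x^2 + 10 · x^4 has its unique global minimum at x* = 0 (since φ'(x) = 2x + 40x^3 = 0 only at x = 0 for real x with both coefficients positive, and φ → ∞ as |x| → ∞). At x* = 0, φ(0) = 0 and φ''(0) = 2. Laplace's method then gives
  I(n) ~ sqrt(2π / (n · φ''(0))) · e^(−n φ(0)) = sqrt(2π / (2n)) = sqrt(π/n).
The 10 · x^4 term contributes only at subleading order (an O(1/n) relative correction).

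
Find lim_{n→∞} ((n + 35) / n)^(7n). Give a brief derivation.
lim = e^245

Rewrite as (1 + 35/n)^(7n). By the standard limit (1 + x/n)^n → e^x, we have (1 + 35/n)^n → e^35, and raising to the 7th power gives e^245.
More precisely, ln[(1 + 35/n)^(7n)] = 7n · ln(1 + 35/n) = 7n · (35/n + O(1/n^2)) = 245 + O(1/n) → 245.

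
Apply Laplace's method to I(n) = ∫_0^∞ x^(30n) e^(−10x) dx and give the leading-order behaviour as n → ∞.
I(n) ~ (sqrt(2π·30n) / 10) · (30n/(10e))^(30n)

Write the integrand as exp(30n ln x − 10x) and set f(x) = 30n ln x − 10x. Then f'(x) = 30n/x − 10 = 0 at x* = 30n/10, and f''(x*) = −30n/x*^2 = −10^2/(30n). Laplace's method (interior maximum) gives
  I(n) ~ e^(f(x*)) · sqrt(2π / |f''(x*)|)
        = exp(30n ln(30n/10) − 30n) · sqrt(2π · 30n / 10^2)
        = (30n/10)^(30n) e^(−30n) · sqrt(2π·30n) / 10
        = (sqrt(2π·30n) / 10) · (30n/(10e))^(30n).
This matches Γ(30n+1)/10^(30n+1) with Stirling applied to Γ.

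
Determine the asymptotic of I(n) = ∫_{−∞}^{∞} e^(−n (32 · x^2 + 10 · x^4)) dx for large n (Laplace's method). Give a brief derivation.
I(n) ~ sqrt(π/(32n))

φ(x) = 32 · x^2 + 10 · x^4 has its unique global minimum at x* = 0 (since φ'(x) = 64x + 40x^3 = 0 only at x = 0 for real x with both coefficients positive, and φ → ∞ as |x| → ∞). At x* = 0, φ(0) = 0 and φ''(0) = 64. Laplace's method then gives
  I(n) ~ sqrt(2π / (n · φ''(0))) · e^(−n φ(0)) = sqrt(2π / (64n)) = sqrt(π/(32n)).
The 10 · x^4 term contributes only at subleading order (an O(1/n) relative correction).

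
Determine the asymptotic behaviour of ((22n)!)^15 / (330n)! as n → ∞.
((22n)!)^15/(330n)! ~ ((2π·22n)^(14/2) / sqrt(15)) · 15^(−15·22n)  →  0

Write N = 22n. Stirling: N! ~ sqrt(2π N)(N/e)^N and (15N)! ~ sqrt(2π·15N)·(15N/e)^(15N).
  (N!)^15/(15N)! ~ (2π N)^(15/2) (N/e)^(15N) / [sqrt(2π·15N) (15N/e)^(15N)]
     = (2π N)^(15/2) / sqrt(2π·15N) · (N/(15N))^(15N)
     = (2π N)^((15−1)/2) / sqrt(15) · 15^(−15N).
Since 15^15 > 1, the factor 15^(−15N) decays exponentially, so the ratio → 0. Substituting N = 22n gives the stated form.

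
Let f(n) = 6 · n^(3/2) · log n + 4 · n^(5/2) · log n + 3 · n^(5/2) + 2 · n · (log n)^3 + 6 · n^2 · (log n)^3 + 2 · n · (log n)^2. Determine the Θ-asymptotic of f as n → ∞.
f(n) ∈ Θ(n^(5/2) · log n)

Compare the terms by growth order. For large n, n^a · (log n)^b dominates n^a' · (log n)^b' iff a > a', or (a = a' and b > b'). Ranking the 6 terms shows the dominant one is 4 · n^(5/2) · log n. Hence f(n) ∈ Θ(n^(5/2) · log n).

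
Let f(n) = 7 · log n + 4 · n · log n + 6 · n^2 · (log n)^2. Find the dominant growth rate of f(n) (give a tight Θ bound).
f(n) ∈ Θ(n^2 · (log n)^2)

Compare the terms by growth order. For large n, n^a · (log n)^b dominates n^a' · (log n)^b' iff a > a', or (a = a' and b > b'). Ranking the 3 terms shows the dominant one is 6 · n^2 · (log n)^2. Hence f(n) ∈ Θ(n^2 · (log n)^2).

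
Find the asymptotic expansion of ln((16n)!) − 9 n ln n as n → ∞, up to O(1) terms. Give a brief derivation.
ln((16n)!) − 9 n ln n = 7 n ln n + 16(ln 16 − 1) n + (1/2) ln(2π·16n) + O(1/n)

Stirling: ln((16n)!) = 16n ln(16n) − 16n + (1/2) ln(2π·16n) + O(1/n).
Expand 16n ln(16n) = 16n (ln n + ln 16) = 16n ln n + 16n ln 16.
Subtract 9n ln n: leading term is (16 − 9) n ln n = 7 n ln n. The next term is 16n ln 16 − 16n = 16(ln 16 − 1) n. Then the (1/2) ln(2π·16n) correction.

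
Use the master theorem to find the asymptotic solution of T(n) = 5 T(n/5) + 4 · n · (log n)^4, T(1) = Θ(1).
T(n) = Θ(n · (log n)^5)

Here log_5 5 = 1 and f(n) = 4 · n · (log n)^4 = Θ(n^(log_5 5) · (log n)^4). This is the extended Case 2 of the master theorem (f matches the critical exponent up to log factors), giving T(n) = Θ(n^(log_5 5) · (log n)^(4+1)) = Θ(n · (log n)^5).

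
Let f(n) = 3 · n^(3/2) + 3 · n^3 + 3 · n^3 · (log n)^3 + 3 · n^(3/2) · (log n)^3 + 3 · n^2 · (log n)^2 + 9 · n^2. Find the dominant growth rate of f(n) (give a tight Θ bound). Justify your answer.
f(n) ∈ Θ(n^3 · (log n)^3)

Compare the terms by growth order. For large n, n^a · (log n)^b dominates n^a' · (log n)^b' iff a > a', or (a = a' and b > b'). Ranking the 6 terms shows the dominant one is 3 · n^3 · (log n)^3. Hence f(n) ∈ Θ(n^3 · (log n)^3).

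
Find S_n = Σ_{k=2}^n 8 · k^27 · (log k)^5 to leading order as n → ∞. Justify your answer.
S_n ~ 2 · n^28 · (log n)^5 / 7

By integral comparison, S_n = ∫_1^n 8 · x^27 · (log x)^5 dx + O(n^27 · (log n)^5). For the integral, the leading term of ∫_1^n x^27 (log x)^5 dx is n^28/28 · (log n)^5 (by repeated integration by parts; each step lowers the log-exponent and produces a relatively O(1/log n) correction). Hence S_n ~ 2 · n^28 · (log n)^5 / 7.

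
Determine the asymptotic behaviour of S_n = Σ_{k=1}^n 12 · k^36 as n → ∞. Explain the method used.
S_n ~ 12 · n^37 / 37

By integral comparison (Euler-Maclaurin), Σ_{k=1}^n 12 · k^36 = 12 · ∫_0^n x^36 dx + O(n^36) = 12 · n^37/37 + O(n^36). (Equivalently, Faulhaber's formula gives the same leading term.)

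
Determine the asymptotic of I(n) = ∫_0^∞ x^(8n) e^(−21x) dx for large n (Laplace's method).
I(n) ~ (sqrt(2π·8n) / 21) · (8n/(21e))^(8n)

Write the integrand as exp(8n ln x − 21x) and set f(x) = 8n ln x − 21x. Then f'(x) = 8n/x − 21 = 0 at x* = 8n/21, and f''(x*) = −8n/x*^2 = −21^2/(8n). Laplace's method (interior maximum) gives
  I(n) ~ e^(f(x*)) · sqrt(2π / |f''(x*)|)
        = exp(8n ln(8n/21) − 8n) · sqrt(2π · 8n / 21^2)
        = (8n/21)^(8n) e^(−8n) · sqrt(2π·8n) / 21
        = (sqrt(2π·8n) / 21) · (8n/(21e))^(8n).
This matches Γ(8n+1)/21^(8n+1) with Stirling applied to Γ.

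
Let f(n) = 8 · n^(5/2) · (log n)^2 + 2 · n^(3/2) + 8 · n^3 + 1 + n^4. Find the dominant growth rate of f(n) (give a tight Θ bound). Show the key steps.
f(n) ∈ Θ(n^4)

Compare the terms by growth order. For large n, n^a · (log n)^b dominates n^a' · (log n)^b' iff a > a', or (a = a' and b > b'). Ranking the 5 terms shows the dominant one is n^4. Hence f(n) ∈ Θ(n^4).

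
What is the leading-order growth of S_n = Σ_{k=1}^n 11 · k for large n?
S_n ~ 11 · n^2 / 2

By integral comparison (Euler-Maclaurin), Σ_{k=1}^n 11 · k = 11 · ∫_0^n x^1 dx + O(n) = 11 · n^2/2 + O(n). (Equivalently, Faulhaber's formula gives the same leading term.)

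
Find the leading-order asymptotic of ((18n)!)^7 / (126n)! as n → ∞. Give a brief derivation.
((18n)!)^7/(126n)! ~ ((2π·18n)^(6/2) / sqrt(7)) · 7^(−7·18n)  →  0

Write N = 18n. Stirling: N! ~ sqrt(2π N)(N/e)^N and (7N)! ~ sqrt(2π·7N)·(7N/e)^(7N).
  (N!)^7/(7N)! ~ (2π N)^(7/2) (N/e)^(7N) / [sqrt(2π·7N) (7N/e)^(7N)]
     = (2π N)^(7/2) / sqrt(2π·7N) · (N/(7N))^(7N)
     = (2π N)^((7−1)/2) / sqrt(7) · 7^(−7N).
Since 7^7 > 1, the factor 7^(−7N) decays exponentially, so the ratio → 0. Substituting N = 18n gives the stated form.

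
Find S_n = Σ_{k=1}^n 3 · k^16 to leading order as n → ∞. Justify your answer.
S_n ~ 3 · n^17 / 17

By integral comparison (Euler-Maclaurin), Σ_{k=1}^n 3 · k^16 = 3 · ∫_0^n x^16 dx + O(n^16) = 3 · n^17/17 + O(n^16). (Equivalently, Faulhaber's formula gives the same leading term.)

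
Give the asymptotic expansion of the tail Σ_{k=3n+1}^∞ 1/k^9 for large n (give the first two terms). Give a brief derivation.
Σ_{k>3n} 1/k^9 = 1/(8 · (3n)^8) − 1/(2 · (3n)^9) + O(1/(3n)^10)

Compare to the integral: ∫_{3n}^∞ x^(−9) dx = [−x^(−8)/8]_{3n}^∞ = 1/((9−1)·(3n)^8). The Euler-Maclaurin correction adds −f(3n)/2 = −1/(2·(3n)^9). Euler-Maclaurin then gives
  Σ_{k>3n} 1/k^9 = ∫_{3n}^∞ dx/x^9 − 1/(2·(3n)^9) + O(1/(3n)^10).
(Equivalently this is ζ(9) − Σ_{k≤3n} 1/k^9.)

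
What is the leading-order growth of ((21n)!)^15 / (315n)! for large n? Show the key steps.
((21n)!)^15/(315n)! ~ ((2π·21n)^(14/2) / sqrt(15)) · 15^(−15·21n)  →  0

Write N = 21n. Stirling: N! ~ sqrt(2π N)(N/e)^N and (15N)! ~ sqrt(2π·15N)·(15N/e)^(15N).
  (N!)^15/(15N)! ~ (2π N)^(15/2) (N/e)^(15N) / [sqrt(2π·15N) (15N/e)^(15N)]
     = (2π N)^(15/2) / sqrt(2π·15N) · (N/(15N))^(15N)
     = (2π N)^((15−1)/2) / sqrt(15) · 15^(−15N).
Since 15^15 > 1, the factor 15^(−15N) decays exponentially, so the ratio → 0. Substituting N = 21n gives the stated form.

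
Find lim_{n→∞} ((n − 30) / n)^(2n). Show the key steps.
lim = e^(−60)

Rewrite as (1 − 30/n)^(2n). By the standard limit (1 + x/n)^n → e^x, we have (1 − 30/n)^n → e^(−30), and raising to the 2nd power gives e^(−60).
More precisely, ln[(1 − 30/n)^(2n)] = 2n · ln(1 − 30/n) = 2n · (-30/n + O(1/n^2)) = -60 + O(1/n) → -60.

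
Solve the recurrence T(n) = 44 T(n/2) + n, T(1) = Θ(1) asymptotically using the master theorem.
T(n) = Θ(n^(log_2 44))

Master theorem: compare f(n) = n to n^(log_2 44) where log_2 44 ≈ 5.459. Since 1 < log_2 44, we have f(n) = O(n^(log_2 44 − ε)) for some ε > 0 — Case 1. Hence T(n) = Θ(n^(log_2 44)).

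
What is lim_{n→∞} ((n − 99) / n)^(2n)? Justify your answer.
lim = e^(−198)

Rewrite as (1 − 99/n)^(2n). By the standard limit (1 + x/n)^n → e^x, we have (1 − 99/n)^n → e^(−99), and raising to the 2nd power gives e^(−198).
More precisely, ln[(1 − 99/n)^(2n)] = 2n · ln(1 − 99/n) = 2n · (-99/n + O(1/n^2)) = -198 + O(1/n) → -198.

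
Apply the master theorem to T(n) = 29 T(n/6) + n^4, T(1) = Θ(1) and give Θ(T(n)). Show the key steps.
T(n) = Θ(n^4)

log_6 29 ≈ 1.879. f(n) = n^4 dominates n^(log_6 29) since 4 > 1.879, and the regularity condition a·f(n/b) = 29·(n/6)^4 = (29/1296)·n^4 ≤ c·f(n) holds with c = 29/1296 ≈ 0.0224 < 1. So this is Case 3: T(n) = Θ(f(n)) = Θ(n^4).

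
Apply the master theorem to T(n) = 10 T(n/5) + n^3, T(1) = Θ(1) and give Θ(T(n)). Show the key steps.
T(n) = Θ(n^3)

log_5 10 ≈ 1.431. f(n) = n^3 dominates n^(log_5 10) since 3 > 1.431, and the regularity condition a·f(n/b) = 10·(n/5)^3 = (10/125)·n^3 ≤ c·f(n) holds with c = 10/125 ≈ 0.08 < 1. So this is Case 3: T(n) = Θ(f(n)) = Θ(n^3).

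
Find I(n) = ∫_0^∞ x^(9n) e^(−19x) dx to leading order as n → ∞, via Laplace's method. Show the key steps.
I(n) ~ (sqrt(2π·9n) / 19) · (9n/(19e))^(9n)

Write the integrand as exp(9n ln x − 19x) and set f(x) = 9n ln x − 19x. Then f'(x) = 9n/x − 19 = 0 at x* = 9n/19, and f''(x*) = −9n/x*^2 = −19^2/(9n). Laplace's method (interior maximum) gives
  I(n) ~ e^(f(x*)) · sqrt(2π / |f''(x*)|)
        = exp(9n ln(9n/19) − 9n) · sqrt(2π · 9n / 19^2)
        = (9n/19)^(9n) e^(−9n) · sqrt(2π·9n) / 19
        = (sqrt(2π·9n) / 19) · (9n/(19e))^(9n).
This matches Γ(9n+1)/19^(9n+1) with Stirling applied to Γ.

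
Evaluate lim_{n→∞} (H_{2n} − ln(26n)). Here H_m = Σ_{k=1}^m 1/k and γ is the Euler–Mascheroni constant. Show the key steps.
lim = −ln 13 + γ

By Euler-Maclaurin, H_m = ln m + γ + O(1/m). So
  H_{2n} − ln(26n) = ln(2n) + γ − ln(26n) + O(1/n)
                       = ln(2/26) + γ + O(1/n).
Hence the limit is ln(2/26) + γ (= −ln 13).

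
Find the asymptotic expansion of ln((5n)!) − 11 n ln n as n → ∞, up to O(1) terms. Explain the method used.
ln((5n)!) − 11 n ln n = −6 n ln n + 5(ln 5 − 1) n + (1/2) ln(2π·5n) + O(1/n)

Stirling: ln((5n)!) = 5n ln(5n) − 5n + (1/2) ln(2π·5n) + O(1/n).
Expand 5n ln(5n) = 5n (ln n + ln 5) = 5n ln n + 5n ln 5.
Subtract 11n ln n: leading term is (5 − 11) n ln n = −6 n ln n. The next term is 5n ln 5 − 5n = 5(ln 5 − 1) n. Then the (1/2) ln(2π·5n) correction.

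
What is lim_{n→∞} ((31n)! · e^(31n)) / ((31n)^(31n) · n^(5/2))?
lim = 0

Stirling: (31n)! ~ sqrt(2π·31n) · (31n/e)^(31n). Hence
  (31n)! · e^(31n) / (31n)^(31n) ~ sqrt(2π·31n).
Dividing by n^(5/2): sqrt(2π·31n) / n^(5/2) = sqrt(2π·31) · n^((1−5)/2), so the expression behaves like sqrt(2π·31) · n^((1−5)/2) → 0.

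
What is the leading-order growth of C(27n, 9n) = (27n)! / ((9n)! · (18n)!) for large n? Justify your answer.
C(27n, 9n) ~ (27/4)^(9n) · sqrt(3/(4π·9n))

Write N = 9n. Apply Stirling to each factorial:
  (3N)! ~ sqrt(2π·3N) · (3N/e)^(3N),
  N! ~ sqrt(2π N) · (N/e)^N,
  (2N)! ~ sqrt(2π·2N) · (2N/e)^(2N).
The exponential factors combine to (3N)^(3N) / (N^N · (2N)^(2N)) = 3^(3N)/2^(2N) = (3^3/2^2)^N = (27/4)^N.
The square-root prefactors combine to sqrt(2π·3N) / (sqrt(2π N)·sqrt(2π·2N)) = sqrt(3 / (2π·2·N)) = sqrt(3/(4π·9n)).
Substituting N = 9n: C(27n, 9n) ~ (27/4)^(9n) · sqrt(3/(4π·9n)).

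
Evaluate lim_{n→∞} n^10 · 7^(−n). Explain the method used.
lim = 0

Exponentials with base > 1 dominate every fixed polynomial: for any fixed c, n^c / 7^n → 0 as n → ∞ (e.g. by the ratio test, or by writing 7^n = e^(n ln 7) and noting e^(n ln 7) / n^c → ∞). Hence n^10 · 7^(−n) = n^10 / 7^n → 0.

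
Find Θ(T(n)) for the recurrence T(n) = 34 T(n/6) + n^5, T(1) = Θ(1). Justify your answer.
T(n) = Θ(n^5)

log_6 34 ≈ 1.968. f(n) = n^5 dominates n^(log_6 34) since 5 > 1.968, and the regularity condition a·f(n/b) = 34·(n/6)^5 = (34/7776)·n^5 ≤ c·f(n) holds with c = 34/7776 ≈ 0.00437 < 1. So this is Case 3: T(n) = Θ(f(n)) = Θ(n^5).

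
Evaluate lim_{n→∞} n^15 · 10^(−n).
lim = 0

Exponentials with base > 1 dominate every fixed polynomial: for any fixed c, n^c / 10^n → 0 as n → ∞ (e.g. by the ratio test, or by writing 10^n = e^(n ln 10) and noting e^(n ln 10) / n^c → ∞). Hence n^15 · 10^(−n) = n^15 / 10^n → 0.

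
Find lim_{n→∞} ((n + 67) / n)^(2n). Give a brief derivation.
lim = e^134

Rewrite as (1 + 67/n)^(2n). By the standard limit (1 + x/n)^n → e^x, we have (1 + 67/n)^n → e^67, and raising to the 2nd power gives e^134.
More precisely, ln[(1 + 67/n)^(2n)] = 2n · ln(1 + 67/n) = 2n · (67/n + O(1/n^2)) = 134 + O(1/n) → 134.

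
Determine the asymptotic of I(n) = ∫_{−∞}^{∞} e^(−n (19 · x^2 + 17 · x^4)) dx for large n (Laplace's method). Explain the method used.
I(n) ~ sqrt(π/(19n))

φ(x) = 19 · x^2 + 17 · x^4 has its unique global minimum at x* = 0 (since φ'(x) = 38x + 68x^3 = 0 only at x = 0 for real x with both coefficients positive, and φ → ∞ as |x| → ∞). At x* = 0, φ(0) = 0 and φ''(0) = 38. Laplace's method then gives
  I(n) ~ sqrt(2π / (n · φ''(0))) · e^(−n φ(0)) = sqrt(2π / (38n)) = sqrt(π/(19n)).
The 17 · x^4 term contributes only at subleading order (an O(1/n) relative correction).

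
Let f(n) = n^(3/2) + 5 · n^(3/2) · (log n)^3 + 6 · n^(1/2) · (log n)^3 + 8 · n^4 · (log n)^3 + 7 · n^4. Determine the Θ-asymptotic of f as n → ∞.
f(n) ∈ Θ(n^4 · (log n)^3)

Compare the terms by growth order. For large n, n^a · (log n)^b dominates n^a' · (log n)^b' iff a > a', or (a = a' and b > b'). Ranking the 5 terms shows the dominant one is 8 · n^4 · (log n)^3. Hence f(n) ∈ Θ(n^4 · (log n)^3).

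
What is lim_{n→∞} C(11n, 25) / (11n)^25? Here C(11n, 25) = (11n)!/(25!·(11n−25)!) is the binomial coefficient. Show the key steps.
lim = 1/25! = 1/15511210043330985984000000

With N = 11n → ∞: C(N, 25) / N^25 = [N(N−1)…(N−24)] / (25! · N^25) = (1/25!) · 1 · (1 − 1/(11n)) · … · (1 − 24/(11n)). Each factor → 1 as N → ∞, so the limit is 1/25! = 1/15511210043330985984000000.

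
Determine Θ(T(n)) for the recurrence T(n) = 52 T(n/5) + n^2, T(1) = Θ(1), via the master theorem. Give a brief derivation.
T(n) = Θ(n^(log_5 52))

Master theorem: compare f(n) = n^2 to n^(log_5 52) where log_5 52 ≈ 2.455. Since 2 < log_5 52, we have f(n) = O(n^(log_5 52 − ε)) for some ε > 0 — Case 1. Hence T(n) = Θ(n^(log_5 52)).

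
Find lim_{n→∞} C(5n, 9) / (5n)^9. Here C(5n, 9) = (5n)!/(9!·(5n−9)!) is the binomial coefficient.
lim = 1/9! = 1/362880

With N = 5n → ∞: C(N, 9) / N^9 = [N(N−1)…(N−8)] / (9! · N^9) = (1/9!) · 1 · (1 − 1/(5n)) · … · (1 − 8/(5n)). Each factor → 1 as N → ∞, so the limit is 1/9! = 1/362880.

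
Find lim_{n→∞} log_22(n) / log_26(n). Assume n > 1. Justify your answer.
lim = ln(26) / ln(22) = log_22(26)

Change of base: log_22(n) = ln n / ln 22 and log_26(n) = ln n / ln 26. The ratio is (ln n / ln 22) · (ln 26 / ln n) = ln 26 / ln 22, a constant independent of n. So the limit is ln 26 / ln 22 = log_22(26).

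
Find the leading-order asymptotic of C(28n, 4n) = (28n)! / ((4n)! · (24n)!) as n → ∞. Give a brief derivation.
C(28n, 4n) ~ (823543/46656)^(4n) · sqrt(7/(12π·4n))

Write N = 4n. Apply Stirling to each factorial:
  (7N)! ~ sqrt(2π·7N) · (7N/e)^(7N),
  N! ~ sqrt(2π N) · (N/e)^N,
  (6N)! ~ sqrt(2π·6N) · (6N/e)^(6N).
The exponential factors combine to (7N)^(7N) / (N^N · (6N)^(6N)) = 7^(7N)/6^(6N) = (7^7/6^6)^N = (823543/46656)^N.
The square-root prefactors combine to sqrt(2π·7N) / (sqrt(2π N)·sqrt(2π·6N)) = sqrt(7 / (2π·6·N)) = sqrt(7/(12π·4n)).
Substituting N = 4n: C(28n, 4n) ~ (823543/46656)^(4n) · sqrt(7/(12π·4n)).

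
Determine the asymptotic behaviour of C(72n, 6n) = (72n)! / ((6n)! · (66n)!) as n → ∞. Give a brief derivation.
C(72n, 6n) ~ (8916100448256/285311670611)^(6n) · sqrt(6/(11π·6n))

Write N = 6n. Apply Stirling to each factorial:
  (12N)! ~ sqrt(2π·12N) · (12N/e)^(12N),
  N! ~ sqrt(2π N) · (N/e)^N,
  (11N)! ~ sqrt(2π·11N) · (11N/e)^(11N).
The exponential factors combine to (12N)^(12N) / (N^N · (11N)^(11N)) = 12^(12N)/11^(11N) = (12^12/11^11)^N = (8916100448256/285311670611)^N.
The square-root prefactors combine to sqrt(2π·12N) / (sqrt(2π N)·sqrt(2π·11N)) = sqrt(12 / (2π·11·N)) = sqrt(6/(11π·6n)).
Substituting N = 6n: C(72n, 6n) ~ (8916100448256/285311670611)^(6n) · sqrt(6/(11π·6n)).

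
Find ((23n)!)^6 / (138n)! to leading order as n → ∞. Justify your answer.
((23n)!)^6/(138n)! ~ ((2π·23n)^(5/2) / sqrt(6)) · 6^(−6·23n)  →  0

Write N = 23n. Stirling: N! ~ sqrt(2π N)(N/e)^N and (6N)! ~ sqrt(2π·6N)·(6N/e)^(6N).
  (N!)^6/(6N)! ~ (2π N)^(6/2) (N/e)^(6N) / [sqrt(2π·6N) (6N/e)^(6N)]
     = (2π N)^(6/2) / sqrt(2π·6N) · (N/(6N))^(6N)
     = (2π N)^((6−1)/2) / sqrt(6) · 6^(−6N).
Since 6^6 > 1, the factor 6^(−6N) decays exponentially, so the ratio → 0. Substituting N = 23n gives the stated form.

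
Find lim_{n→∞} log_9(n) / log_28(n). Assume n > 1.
lim = ln(28) / ln(9) = log_9(28)

Change of base: log_9(n) = ln n / ln 9 and log_28(n) = ln n / ln 28. The ratio is (ln n / ln 9) · (ln 28 / ln n) = ln 28 / ln 9, a constant independent of n. So the limit is ln 28 / ln 9 = log_9(28).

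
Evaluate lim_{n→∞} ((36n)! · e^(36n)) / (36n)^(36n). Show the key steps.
lim = ∞

Stirling: (36n)! ~ sqrt(2π·36n) · (36n/e)^(36n). Hence
  (36n)! · e^(36n) / (36n)^(36n) ~ sqrt(2π·36n) = sqrt(2π·36) · sqrt(n) → ∞.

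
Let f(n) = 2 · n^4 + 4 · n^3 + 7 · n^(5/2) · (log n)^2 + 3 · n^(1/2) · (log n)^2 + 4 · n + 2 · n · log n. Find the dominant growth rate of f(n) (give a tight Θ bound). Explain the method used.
f(n) ∈ Θ(n^4)

Compare the terms by growth order. For large n, n^a · (log n)^b dominates n^a' · (log n)^b' iff a > a', or (a = a' and b > b'). Ranking the 6 terms shows the dominant one is 2 · n^4. Hence f(n) ∈ Θ(n^4).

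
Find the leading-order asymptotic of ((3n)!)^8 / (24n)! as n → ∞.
((3n)!)^8/(24n)! ~ ((2π·3n)^(7/2) / sqrt(8)) · 8^(−8·3n)  →  0

Write N = 3n. Stirling: N! ~ sqrt(2π N)(N/e)^N and (8N)! ~ sqrt(2π·8N)·(8N/e)^(8N).
  (N!)^8/(8N)! ~ (2π N)^(8/2) (N/e)^(8N) / [sqrt(2π·8N) (8N/e)^(8N)]
     = (2π N)^(8/2) / sqrt(2π·8N) · (N/(8N))^(8N)
     = (2π N)^((8−1)/2) / sqrt(8) · 8^(−8N).
Since 8^8 > 1, the factor 8^(−8N) decays exponentially, so the ratio → 0. Substituting N = 3n gives the stated form.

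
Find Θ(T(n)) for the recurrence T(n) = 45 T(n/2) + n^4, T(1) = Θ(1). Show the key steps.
T(n) = Θ(n^(log_2 45))

Master theorem: compare f(n) = n^4 to n^(log_2 45) where log_2 45 ≈ 5.492. Since 4 < log_2 45, we have f(n) = O(n^(log_2 45 − ε)) for some ε > 0 — Case 1. Hence T(n) = Θ(n^(log_2 45)).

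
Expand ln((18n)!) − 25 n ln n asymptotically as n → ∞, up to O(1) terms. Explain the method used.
ln((18n)!) − 25 n ln n = −7 n ln n + 18(ln 18 − 1) n + (1/2) ln(2π·18n) + O(1/n)

Stirling: ln((18n)!) = 18n ln(18n) − 18n + (1/2) ln(2π·18n) + O(1/n).
Expand 18n ln(18n) = 18n (ln n + ln 18) = 18n ln n + 18n ln 18.
Subtract 25n ln n: leading term is (18 − 25) n ln n = −7 n ln n. The next term is 18n ln 18 − 18n = 18(ln 18 − 1) n. Then the (1/2) ln(2π·18n) correction.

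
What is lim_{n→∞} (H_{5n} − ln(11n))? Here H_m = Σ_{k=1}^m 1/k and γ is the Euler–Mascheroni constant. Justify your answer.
lim = ln(5/11) + γ

By Euler-Maclaurin, H_m = ln m + γ + O(1/m). So
  H_{5n} − ln(11n) = ln(5n) + γ − ln(11n) + O(1/n)
                       = ln(5/11) + γ + O(1/n).
Hence the limit is ln(5/11) + γ.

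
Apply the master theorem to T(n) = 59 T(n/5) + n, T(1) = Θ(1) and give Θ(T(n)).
T(n) = Θ(n^(log_5 59))

Master theorem: compare f(n) = n to n^(log_5 59) where log_5 59 ≈ 2.534. Since 1 < log_5 59, we have f(n) = O(n^(log_5 59 − ε)) for some ε > 0 — Case 1. Hence T(n) = Θ(n^(log_5 59)).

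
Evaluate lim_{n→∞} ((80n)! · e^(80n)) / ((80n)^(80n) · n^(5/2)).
lim = 0

Stirling: (80n)! ~ sqrt(2π·80n) · (80n/e)^(80n). Hence
  (80n)! · e^(80n) / (80n)^(80n) ~ sqrt(2π·80n).
Dividing by n^(5/2): sqrt(2π·80n) / n^(5/2) = sqrt(2π·80) · n^((1−5)/2), so the expression behaves like sqrt(2π·80) · n^((1−5)/2) → 0.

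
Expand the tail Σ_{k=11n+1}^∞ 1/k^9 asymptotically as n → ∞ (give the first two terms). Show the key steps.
Σ_{k>11n} 1/k^9 = 1/(8 · (11n)^8) − 1/(2 · (11n)^9) + O(1/(11n)^10)

Compare to the integral: ∫_{11n}^∞ x^(−9) dx = [−x^(−8)/8]_{11n}^∞ = 1/((9−1)·(11n)^8). The Euler-Maclaurin correction adds −f(11n)/2 = −1/(2·(11n)^9). Euler-Maclaurin then gives
  Σ_{k>11n} 1/k^9 = ∫_{11n}^∞ dx/x^9 − 1/(2·(11n)^9) + O(1/(11n)^10).
(Equivalently this is ζ(9) − Σ_{k≤11n} 1/k^9.)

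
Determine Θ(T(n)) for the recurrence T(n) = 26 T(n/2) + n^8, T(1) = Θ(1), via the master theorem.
T(n) = Θ(n^8)

log_2 26 ≈ 4.700. f(n) = n^8 dominates n^(log_2 26) since 8 > 4.700, and the regularity condition a·f(n/b) = 26·(n/2)^8 = (26/256)·n^8 ≤ c·f(n) holds with c = 26/256 ≈ 0.102 < 1. So this is Case 3: T(n) = Θ(f(n)) = Θ(n^8).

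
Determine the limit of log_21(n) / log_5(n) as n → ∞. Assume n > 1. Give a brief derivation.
lim = ln(5) / ln(21) = log_21(5)

Change of base: log_21(n) = ln n / ln 21 and log_5(n) = ln n / ln 5. The ratio is (ln n / ln 21) · (ln 5 / ln n) = ln 5 / ln 21, a constant independent of n. So the limit is ln 5 / ln 21 = log_21(5).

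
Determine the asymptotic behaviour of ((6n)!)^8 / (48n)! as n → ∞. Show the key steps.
((6n)!)^8/(48n)! ~ ((2π·6n)^(7/2) / sqrt(8)) · 8^(−8·6n)  →  0

Write N = 6n. Stirling: N! ~ sqrt(2π N)(N/e)^N and (8N)! ~ sqrt(2π·8N)·(8N/e)^(8N).
  (N!)^8/(8N)! ~ (2π N)^(8/2) (N/e)^(8N) / [sqrt(2π·8N) (8N/e)^(8N)]
     = (2π N)^(8/2) / sqrt(2π·8N) · (N/(8N))^(8N)
     = (2π N)^((8−1)/2) / sqrt(8) · 8^(−8N).
Since 8^8 > 1, the factor 8^(−8N) decays exponentially, so the ratio → 0. Substituting N = 6n gives the stated form.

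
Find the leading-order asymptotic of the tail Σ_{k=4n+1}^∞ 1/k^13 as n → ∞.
Σ_{k>4n} 1/k^13 ~ 1/(12 · (4n)^12)

Compare to the integral: ∫_{4n}^∞ x^(−13) dx = [−x^(−12)/12]_{4n}^∞ = 1/((13−1)·(4n)^12). Euler-Maclaurin then gives
  Σ_{k>4n} 1/k^13 = ∫_{4n}^∞ dx/x^13 − 1/(2·(4n)^13) + O(1/(4n)^14).
(Equivalently this is ζ(13) − Σ_{k≤4n} 1/k^13.)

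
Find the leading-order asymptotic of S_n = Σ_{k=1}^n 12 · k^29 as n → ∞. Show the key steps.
S_n ~ 2 · n^30 / 5

By integral comparison (Euler-Maclaurin), Σ_{k=1}^n 12 · k^29 = 12 · ∫_0^n x^29 dx + O(n^29) = 12 · n^30/30 = 2 · n^30 / 5 + O(n^29). (Equivalently, Faulhaber's formula gives the same leading term.)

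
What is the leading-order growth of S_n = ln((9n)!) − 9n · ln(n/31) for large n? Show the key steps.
S_n ~ 9n · (ln 279 − 1) + O(ln n)

Stirling: ln((9n)!) = 9n ln(9n) − 9n + O(ln n).
  S_n = 9n ln(9n) − 9n − 9n ln(n/31) + O(ln n)
      = 9n ln(9n) − 9n ln n + 9n ln 31 − 9n + O(ln n)
      = 9n ln 9 + 9n ln 31 − 9n + O(ln n)
      = 9n (ln 279 − 1) + O(ln n).
Numerically ln(279) − 1 ≈ 4.6312.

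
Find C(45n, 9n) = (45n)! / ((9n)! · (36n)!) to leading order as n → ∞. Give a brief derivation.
C(45n, 9n) ~ (3125/256)^(9n) · sqrt(5/(8π·9n))

Write N = 9n. Apply Stirling to each factorial:
  (5N)! ~ sqrt(2π·5N) · (5N/e)^(5N),
  N! ~ sqrt(2π N) · (N/e)^N,
  (4N)! ~ sqrt(2π·4N) · (4N/e)^(4N).
The exponential factors combine to (5N)^(5N) / (N^N · (4N)^(4N)) = 5^(5N)/4^(4N) = (5^5/4^4)^N = (3125/256)^N.
The square-root prefactors combine to sqrt(2π·5N) / (sqrt(2π N)·sqrt(2π·4N)) = sqrt(5 / (2π·4·N)) = sqrt(5/(8π·9n)).
Substituting N = 9n: C(45n, 9n) ~ (3125/256)^(9n) · sqrt(5/(8π·9n)).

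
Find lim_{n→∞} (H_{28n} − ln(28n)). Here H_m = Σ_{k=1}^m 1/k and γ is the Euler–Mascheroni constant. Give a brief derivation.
lim = γ

By Euler-Maclaurin, H_m = ln m + γ + O(1/m). So
  H_{28n} − ln(28n) = ln(28n) + γ − ln(28n) + O(1/n)
                       = ln(28/28) + γ + O(1/n).
Hence the limit is γ (since ln 1 = 0).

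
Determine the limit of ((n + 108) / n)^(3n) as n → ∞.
lim = e^324

Rewrite as (1 + 108/n)^(3n). By the standard limit (1 + x/n)^n → e^x, we have (1 + 108/n)^n → e^108, and raising to the 3rd power gives e^324.
More precisely, ln[(1 + 108/n)^(3n)] = 3n · ln(1 + 108/n) = 3n · (108/n + O(1/n^2)) = 324 + O(1/n) → 324.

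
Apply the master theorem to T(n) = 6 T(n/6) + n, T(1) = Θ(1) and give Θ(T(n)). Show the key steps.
T(n) = Θ(n log n)

log_6 6 = 1, and f(n) = n = Θ(n^(log_6 6)). This is Case 2 of the master theorem: T(n) = Θ(f(n) · log n) = Θ(n log n).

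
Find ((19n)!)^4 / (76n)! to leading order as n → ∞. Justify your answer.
((19n)!)^4/(76n)! ~ ((2π·19n)^(3/2) / 2) · 4^(−4·19n)  →  0

Write N = 19n. Stirling: N! ~ sqrt(2π N)(N/e)^N and (4N)! ~ sqrt(2π·4N)·(4N/e)^(4N).
  (N!)^4/(4N)! ~ (2π N)^(4/2) (N/e)^(4N) / [sqrt(2π·4N) (4N/e)^(4N)]
     = (2π N)^(4/2) / sqrt(2π·4N) · (N/(4N))^(4N)
     = (2π N)^((4−1)/2) / 2 · 4^(−4N).
Since 4^4 > 1, the factor 4^(−4N) decays exponentially, so the ratio → 0. Substituting N = 19n gives the stated form.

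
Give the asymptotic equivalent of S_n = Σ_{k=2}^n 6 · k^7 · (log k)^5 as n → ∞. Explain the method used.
S_n ~ 3 · n^8 · (log n)^5 / 4

By integral comparison, S_n = ∫_1^n 6 · x^7 · (log x)^5 dx + O(n^7 · (log n)^5). For the integral, the leading term of ∫_1^n x^7 (log x)^5 dx is n^8/8 · (log n)^5 (by repeated integration by parts; each step lowers the log-exponent and produces a relatively O(1/log n) correction). Hence S_n ~ 3 · n^8 · (log n)^5 / 4.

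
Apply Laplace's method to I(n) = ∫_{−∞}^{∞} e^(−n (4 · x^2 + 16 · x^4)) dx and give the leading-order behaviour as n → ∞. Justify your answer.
I(n) ~ sqrt(π/(4n))

φ(x) = 4 · x^2 + 16 · x^4 has its unique global minimum at x* = 0 (since φ'(x) = 8x + 64x^3 = 0 only at x = 0 for real x with both coefficients positive, and φ → ∞ as |x| → ∞). At x* = 0, φ(0) = 0 and φ''(0) = 8. Laplace's method then gives
  I(n) ~ sqrt(2π / (n · φ''(0))) · e^(−n φ(0)) = sqrt(2π / (8n)) = sqrt(π/(4n)).
The 16 · x^4 term contributes only at subleading order (an O(1/n) relative correction).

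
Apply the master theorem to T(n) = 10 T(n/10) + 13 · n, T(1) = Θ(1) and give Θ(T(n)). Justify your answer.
T(n) = Θ(n log n)

log_10 10 = 1, and f(n) = 13 · n = Θ(n^(log_10 10)). This is Case 2 of the master theorem: T(n) = Θ(f(n) · log n) = Θ(n log n).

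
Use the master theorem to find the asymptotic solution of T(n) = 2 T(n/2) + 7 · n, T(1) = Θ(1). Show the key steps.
T(n) = Θ(n log n)

log_2 2 = 1, and f(n) = 7 · n = Θ(n^(log_2 2)). This is Case 2 of the master theorem: T(n) = Θ(f(n) · log n) = Θ(n log n).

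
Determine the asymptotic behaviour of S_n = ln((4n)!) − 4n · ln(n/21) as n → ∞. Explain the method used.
S_n ~ 4n · (ln 84 − 1) + O(ln n)

Stirling: ln((4n)!) = 4n ln(4n) − 4n + O(ln n).
  S_n = 4n ln(4n) − 4n − 4n ln(n/21) + O(ln n)
      = 4n ln(4n) − 4n ln n + 4n ln 21 − 4n + O(ln n)
      = 4n ln 4 + 4n ln 21 − 4n + O(ln n)
      = 4n (ln 84 − 1) + O(ln n).
Numerically ln(84) − 1 ≈ 3.4308.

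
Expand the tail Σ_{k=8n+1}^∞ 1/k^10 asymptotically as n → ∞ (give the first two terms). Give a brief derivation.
Σ_{k>8n} 1/k^10 = 1/(9 · (8n)^9) − 1/(2 · (8n)^10) + O(1/(8n)^11)

Compare to the integral: ∫_{8n}^∞ x^(−10) dx = [−x^(−9)/9]_{8n}^∞ = 1/((10−1)·(8n)^9). The Euler-Maclaurin correction adds −f(8n)/2 = −1/(2·(8n)^10). Euler-Maclaurin then gives
  Σ_{k>8n} 1/k^10 = ∫_{8n}^∞ dx/x^10 − 1/(2·(8n)^10) + O(1/(8n)^11).
(Equivalently this is ζ(10) − Σ_{k≤8n} 1/k^10.)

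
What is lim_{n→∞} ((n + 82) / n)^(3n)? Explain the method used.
lim = e^246

Rewrite as (1 + 82/n)^(3n). By the standard limit (1 + x/n)^n → e^x, we have (1 + 82/n)^n → e^82, and raising to the 3rd power gives e^246.
More precisely, ln[(1 + 82/n)^(3n)] = 3n · ln(1 + 82/n) = 3n · (82/n + O(1/n^2)) = 246 + O(1/n) → 246.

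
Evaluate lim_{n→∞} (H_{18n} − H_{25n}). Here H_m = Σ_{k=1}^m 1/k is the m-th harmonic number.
lim = ln(18/25)

Euler-Maclaurin gives H_m = ln m + γ + 1/(2m) + O(1/m^2). The γ and O(1/m) terms cancel in the difference:
  H_{18n} − H_{25n} = ln(18n) − ln(25n) + O(1/n) = ln(18/25) + O(1/n).
Hence the limit is ln(18/25).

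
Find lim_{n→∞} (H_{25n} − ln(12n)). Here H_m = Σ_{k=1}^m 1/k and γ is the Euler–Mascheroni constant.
lim = ln(25/12) + γ

By Euler-Maclaurin, H_m = ln m + γ + O(1/m). So
  H_{25n} − ln(12n) = ln(25n) + γ − ln(12n) + O(1/n)
                       = ln(25/12) + γ + O(1/n).
Hence the limit is ln(25/12) + γ.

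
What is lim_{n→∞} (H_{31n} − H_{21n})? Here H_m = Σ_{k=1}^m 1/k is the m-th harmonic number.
lim = ln(31/21)

Euler-Maclaurin gives H_m = ln m + γ + 1/(2m) + O(1/m^2). The γ and O(1/m) terms cancel in the difference:
  H_{31n} − H_{21n} = ln(31n) − ln(21n) + O(1/n) = ln(31/21) + O(1/n).
Hence the limit is ln(31/21).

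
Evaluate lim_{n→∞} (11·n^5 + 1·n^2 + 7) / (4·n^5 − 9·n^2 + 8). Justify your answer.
lim = 11/4

For large n the leading n^5 terms dominate both numerator and denominator. Dividing top and bottom by n^5, every other term tends to 0, leaving 11/4.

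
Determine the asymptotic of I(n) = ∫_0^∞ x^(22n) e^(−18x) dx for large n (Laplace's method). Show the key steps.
I(n) ~ (sqrt(2π·22n) / 18) · (22n/(18e))^(22n)

Write the integrand as exp(22n ln x − 18x) and set f(x) = 22n ln x − 18x. Then f'(x) = 22n/x − 18 = 0 at x* = 22n/18, and f''(x*) = −22n/x*^2 = −18^2/(22n). Laplace's method (interior maximum) gives
  I(n) ~ e^(f(x*)) · sqrt(2π / |f''(x*)|)
        = exp(22n ln(22n/18) − 22n) · sqrt(2π · 22n / 18^2)
        = (22n/18)^(22n) e^(−22n) · sqrt(2π·22n) / 18
        = (sqrt(2π·22n) / 18) · (22n/(18e))^(22n).
This matches Γ(22n+1)/18^(22n+1) with Stirling applied to Γ.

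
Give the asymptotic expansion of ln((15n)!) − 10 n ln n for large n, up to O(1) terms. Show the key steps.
ln((15n)!) − 10 n ln n = 5 n ln n + 15(ln 15 − 1) n + (1/2) ln(2π·15n) + O(1/n)

Stirling: ln((15n)!) = 15n ln(15n) − 15n + (1/2) ln(2π·15n) + O(1/n).
Expand 15n ln(15n) = 15n (ln n + ln 15) = 15n ln n + 15n ln 15.
Subtract 10n ln n: leading term is (15 − 10) n ln n = 5 n ln n. The next term is 15n ln 15 − 15n = 15(ln 15 − 1) n. Then the (1/2) ln(2π·15n) correction.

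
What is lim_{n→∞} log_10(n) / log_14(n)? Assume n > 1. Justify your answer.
lim = ln(14) / ln(10) = log_10(14)

Change of base: log_10(n) = ln n / ln 10 and log_14(n) = ln n / ln 14. The ratio is (ln n / ln 10) · (ln 14 / ln n) = ln 14 / ln 10, a constant independent of n. So the limit is ln 14 / ln 10 = log_10(14).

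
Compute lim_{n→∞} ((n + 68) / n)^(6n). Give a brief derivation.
lim = e^408

Rewrite as (1 + 68/n)^(6n). By the standard limit (1 + x/n)^n → e^x, we have (1 + 68/n)^n → e^68, and raising to the 6th power gives e^408.
More precisely, ln[(1 + 68/n)^(6n)] = 6n · ln(1 + 68/n) = 6n · (68/n + O(1/n^2)) = 408 + O(1/n) → 408.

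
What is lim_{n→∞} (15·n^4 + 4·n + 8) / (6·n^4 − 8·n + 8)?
lim = 15/6 = 5/2

For large n the leading n^4 terms dominate both numerator and denominator. Dividing top and bottom by n^4, every other term tends to 0, leaving 15/6 = 5/2.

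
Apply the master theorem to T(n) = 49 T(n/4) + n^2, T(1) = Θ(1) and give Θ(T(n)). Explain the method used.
T(n) = Θ(n^(log_4 49))

Master theorem: compare f(n) = n^2 to n^(log_4 49) where log_4 49 ≈ 2.807. Since 2 < log_4 49, we have f(n) = O(n^(log_4 49 − ε)) for some ε > 0 — Case 1. Hence T(n) = Θ(n^(log_4 49)).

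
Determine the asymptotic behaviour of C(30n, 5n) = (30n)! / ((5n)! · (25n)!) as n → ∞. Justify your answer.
C(30n, 5n) ~ (46656/3125)^(5n) · sqrt(3/(5π·5n))

Write N = 5n. Apply Stirling to each factorial:
  (6N)! ~ sqrt(2π·6N) · (6N/e)^(6N),
  N! ~ sqrt(2π N) · (N/e)^N,
  (5N)! ~ sqrt(2π·5N) · (5N/e)^(5N).
The exponential factors combine to (6N)^(6N) / (N^N · (5N)^(5N)) = 6^(6N)/5^(5N) = (6^6/5^5)^N = (46656/3125)^N.
The square-root prefactors combine to sqrt(2π·6N) / (sqrt(2π N)·sqrt(2π·5N)) = sqrt(6 / (2π·5·N)) = sqrt(3/(5π·5n)).
Substituting N = 5n: C(30n, 5n) ~ (46656/3125)^(5n) · sqrt(3/(5π·5n)).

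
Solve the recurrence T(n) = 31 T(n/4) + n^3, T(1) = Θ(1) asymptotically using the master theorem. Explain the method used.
T(n) = Θ(n^3)

log_4 31 ≈ 2.477. f(n) = n^3 dominates n^(log_4 31) since 3 > 2.477, and the regularity condition a·f(n/b) = 31·(n/4)^3 = (31/64)·n^3 ≤ c·f(n) holds with c = 31/64 ≈ 0.484 < 1. So this is Case 3: T(n) = Θ(f(n)) = Θ(n^3).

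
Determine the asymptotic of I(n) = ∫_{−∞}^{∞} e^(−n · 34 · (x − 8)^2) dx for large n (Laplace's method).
I(n) = sqrt(π/(34n))

Here φ(x) = 34 · (x − 8)^2 has its unique minimum at x* = 8 with φ(x*) = 0 and φ''(x*) = 68. Laplace's method gives
  I(n) ~ e^(−n φ(x*)) · sqrt(2π / (n · φ''(x*))) = sqrt(2π / (68n)) = sqrt(π/(34n)).
This is exact: substituting u = (x − 8)·sqrt(34n) gives I(n) = (1/sqrt(34n)) ∫_{−∞}^{∞} e^(−u^2) du = sqrt(π/(34n)).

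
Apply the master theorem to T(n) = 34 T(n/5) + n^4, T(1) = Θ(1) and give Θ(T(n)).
T(n) = Θ(n^4)

log_5 34 ≈ 2.191. f(n) = n^4 dominates n^(log_5 34) since 4 > 2.191, and the regularity condition a·f(n/b) = 34·(n/5)^4 = (34/625)·n^4 ≤ c·f(n) holds with c = 34/625 ≈ 0.0544 < 1. So this is Case 3: T(n) = Θ(f(n)) = Θ(n^4).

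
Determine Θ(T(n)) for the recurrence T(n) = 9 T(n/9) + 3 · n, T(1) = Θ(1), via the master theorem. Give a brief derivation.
T(n) = Θ(n log n)

log_9 9 = 1, and f(n) = 3 · n = Θ(n^(log_9 9)). This is Case 2 of the master theorem: T(n) = Θ(f(n) · log n) = Θ(n log n).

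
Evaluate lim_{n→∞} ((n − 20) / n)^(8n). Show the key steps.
lim = e^(−160)

Rewrite as (1 − 20/n)^(8n). By the standard limit (1 + x/n)^n → e^x, we have (1 − 20/n)^n → e^(−20), and raising to the 8th power gives e^(−160).
More precisely, ln[(1 − 20/n)^(8n)] = 8n · ln(1 − 20/n) = 8n · (-20/n + O(1/n^2)) = -160 + O(1/n) → -160.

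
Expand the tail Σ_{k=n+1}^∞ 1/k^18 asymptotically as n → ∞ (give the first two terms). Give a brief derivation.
Σ_{k>n} 1/k^18 = 1/(17 · n^17) − 1/(2 · n^18) + O(1/n^19)

Compare to the integral: ∫_{n}^∞ x^(−18) dx = [−x^(−17)/17]_{n}^∞ = 1/((18−1)·n^17). The Euler-Maclaurin correction adds −f(n)/2 = −1/(2·n^18). Euler-Maclaurin then gives
  Σ_{k>n} 1/k^18 = ∫_{n}^∞ dx/x^18 − 1/(2·n^18) + O(1/n^19).
(Equivalently this is ζ(18) − Σ_{k≤n} 1/k^18.)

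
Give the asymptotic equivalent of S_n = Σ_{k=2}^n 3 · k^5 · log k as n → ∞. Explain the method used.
S_n ~ n^6 log n / 2 − n^6 / 12

By integral comparison, S_n = ∫_1^n 3 · x^5 · log x dx + O(n^5 · log n). For the integral, ∫ x^5 log x dx = n^6 log n / 6 − n^6/36 (integration by parts). Hence S_n ~ n^6 log n / 2 − n^6 / 12.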